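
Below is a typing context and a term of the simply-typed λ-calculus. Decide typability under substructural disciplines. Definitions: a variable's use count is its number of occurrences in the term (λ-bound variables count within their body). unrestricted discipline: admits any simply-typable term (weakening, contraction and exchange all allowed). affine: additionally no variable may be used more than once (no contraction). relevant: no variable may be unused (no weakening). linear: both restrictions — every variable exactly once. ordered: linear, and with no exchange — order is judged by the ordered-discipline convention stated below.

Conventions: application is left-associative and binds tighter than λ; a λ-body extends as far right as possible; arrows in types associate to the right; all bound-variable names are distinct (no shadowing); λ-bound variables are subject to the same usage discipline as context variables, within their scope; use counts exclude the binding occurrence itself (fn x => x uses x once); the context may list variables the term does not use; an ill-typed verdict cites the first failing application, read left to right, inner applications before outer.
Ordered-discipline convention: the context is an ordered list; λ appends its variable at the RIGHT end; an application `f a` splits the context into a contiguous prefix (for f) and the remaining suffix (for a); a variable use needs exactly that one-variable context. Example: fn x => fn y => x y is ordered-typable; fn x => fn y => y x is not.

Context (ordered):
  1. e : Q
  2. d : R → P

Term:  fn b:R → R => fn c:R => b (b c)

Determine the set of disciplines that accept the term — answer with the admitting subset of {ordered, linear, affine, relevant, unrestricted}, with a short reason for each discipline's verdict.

admitted in: unrestricted
usage: e: 0, d: 0, b (λ-bound): 2, c (λ-bound): 1
use order (left to right): b, b, c
typing: well-typed at (R → R) → R → R
ordered: ✗, uses contraction: b ×2; unused: e, d — weakening required
linear: ✗, uses contraction: b ×2; unused: e, d — weakening required
affine: ✗, uses contraction: b ×2
relevant: ✗, unused: e, d — weakening required
unrestricted: ✓, simply typable at (R → R) → R → R; W, C, E all held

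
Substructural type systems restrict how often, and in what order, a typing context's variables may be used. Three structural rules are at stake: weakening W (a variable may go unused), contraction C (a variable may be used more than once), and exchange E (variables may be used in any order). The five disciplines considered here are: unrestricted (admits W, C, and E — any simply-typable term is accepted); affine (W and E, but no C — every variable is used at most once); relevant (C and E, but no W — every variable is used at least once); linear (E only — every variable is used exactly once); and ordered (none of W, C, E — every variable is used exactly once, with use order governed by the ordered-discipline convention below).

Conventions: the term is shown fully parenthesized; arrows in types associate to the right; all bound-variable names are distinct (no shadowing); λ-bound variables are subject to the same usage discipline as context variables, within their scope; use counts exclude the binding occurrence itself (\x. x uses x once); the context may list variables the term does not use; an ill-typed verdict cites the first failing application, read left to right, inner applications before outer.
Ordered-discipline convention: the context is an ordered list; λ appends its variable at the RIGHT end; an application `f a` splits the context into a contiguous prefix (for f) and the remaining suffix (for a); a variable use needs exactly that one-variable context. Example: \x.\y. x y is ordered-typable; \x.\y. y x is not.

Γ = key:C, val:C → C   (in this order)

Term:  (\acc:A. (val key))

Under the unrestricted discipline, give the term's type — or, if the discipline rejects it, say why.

term : A → C
counts: key: 1; val: 1; acc (λ-bound): 0
use order (left to right): val, key
typing: the term checks, with type A → C
per-discipline verdicts: ordered ✗; linear ✗; affine ✓; relevant ✗; unrestricted ✓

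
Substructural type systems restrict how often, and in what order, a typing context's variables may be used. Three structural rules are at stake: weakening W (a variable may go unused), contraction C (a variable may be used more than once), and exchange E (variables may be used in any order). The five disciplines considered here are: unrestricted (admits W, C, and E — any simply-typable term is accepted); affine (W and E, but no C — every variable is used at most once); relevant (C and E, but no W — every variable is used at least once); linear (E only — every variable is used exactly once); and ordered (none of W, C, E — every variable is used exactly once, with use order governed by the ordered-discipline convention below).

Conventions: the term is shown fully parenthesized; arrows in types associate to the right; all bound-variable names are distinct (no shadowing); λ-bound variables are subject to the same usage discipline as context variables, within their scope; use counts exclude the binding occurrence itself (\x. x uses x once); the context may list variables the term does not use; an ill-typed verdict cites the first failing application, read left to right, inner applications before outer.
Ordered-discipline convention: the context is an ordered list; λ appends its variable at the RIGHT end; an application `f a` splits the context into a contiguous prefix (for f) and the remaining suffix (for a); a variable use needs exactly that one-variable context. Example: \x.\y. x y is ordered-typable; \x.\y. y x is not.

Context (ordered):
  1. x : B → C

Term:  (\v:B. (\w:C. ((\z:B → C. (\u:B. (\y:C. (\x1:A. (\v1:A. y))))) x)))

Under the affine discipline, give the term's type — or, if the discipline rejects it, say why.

term : B → C → B → C → A → A → C
usage: x=1; v (λ-bound)=0; w (λ-bound)=0; z (λ-bound)=0; u (λ-bound)=0; y (λ-bound)=1; x1 (λ-bound)=0; v1 (λ-bound)=0
left-to-right use order: y, x
typing: well-typed — term : B → C → B → C → A → A → C
all disciplines: ordered ✗ | linear ✗ | affine ✓ | relevant ✗ | unrestricted ✓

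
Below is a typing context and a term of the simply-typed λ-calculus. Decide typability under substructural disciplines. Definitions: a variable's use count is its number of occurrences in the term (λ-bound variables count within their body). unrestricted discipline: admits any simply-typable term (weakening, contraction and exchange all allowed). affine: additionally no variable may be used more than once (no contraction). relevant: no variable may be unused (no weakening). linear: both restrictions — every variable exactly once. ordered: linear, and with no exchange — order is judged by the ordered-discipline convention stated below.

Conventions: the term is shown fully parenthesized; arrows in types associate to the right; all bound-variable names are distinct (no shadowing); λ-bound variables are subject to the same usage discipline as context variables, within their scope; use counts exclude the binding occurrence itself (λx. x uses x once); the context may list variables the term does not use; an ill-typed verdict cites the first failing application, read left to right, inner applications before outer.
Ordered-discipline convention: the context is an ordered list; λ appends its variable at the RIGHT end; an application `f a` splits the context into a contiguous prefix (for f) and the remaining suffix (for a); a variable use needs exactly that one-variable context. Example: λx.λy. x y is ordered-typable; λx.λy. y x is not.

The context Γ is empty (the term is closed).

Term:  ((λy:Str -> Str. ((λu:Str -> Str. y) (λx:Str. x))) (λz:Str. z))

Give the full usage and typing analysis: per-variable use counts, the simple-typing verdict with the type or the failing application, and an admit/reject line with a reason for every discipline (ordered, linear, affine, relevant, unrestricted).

counts: y (bound) ×1; u (bound) ×0; x (bound) ×1; z (bound) ×1
order of uses: y, x, z
typing: well-typed at Str -> Str
ordered: ✗, u left unused
linear: ✗, u left unused
affine: ✓, y, u, x, z: no repeats, contraction unneeded
relevant: ✗, u left unused
unrestricted: ✓, well-typed at Str -> Str; no restrictions here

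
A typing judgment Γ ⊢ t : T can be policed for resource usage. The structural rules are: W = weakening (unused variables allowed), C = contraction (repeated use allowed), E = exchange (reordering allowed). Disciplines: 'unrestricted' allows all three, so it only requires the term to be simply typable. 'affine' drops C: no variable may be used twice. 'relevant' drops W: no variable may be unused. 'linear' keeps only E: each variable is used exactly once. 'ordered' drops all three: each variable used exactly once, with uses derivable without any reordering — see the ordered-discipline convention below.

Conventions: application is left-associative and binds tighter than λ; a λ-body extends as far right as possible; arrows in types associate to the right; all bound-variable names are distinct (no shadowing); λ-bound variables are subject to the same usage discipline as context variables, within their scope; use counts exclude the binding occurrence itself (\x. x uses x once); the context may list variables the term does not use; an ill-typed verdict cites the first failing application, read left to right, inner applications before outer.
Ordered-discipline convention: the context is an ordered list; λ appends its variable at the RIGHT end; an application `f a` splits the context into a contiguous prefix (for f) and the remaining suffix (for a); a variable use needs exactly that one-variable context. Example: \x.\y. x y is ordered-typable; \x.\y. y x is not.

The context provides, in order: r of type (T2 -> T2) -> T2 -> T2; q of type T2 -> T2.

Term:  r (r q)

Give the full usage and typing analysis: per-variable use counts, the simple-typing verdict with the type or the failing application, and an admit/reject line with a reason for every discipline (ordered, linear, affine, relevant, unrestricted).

counts: r ×2; q ×1
uses in reading order: r, r, q
typing: the term checks, with type T2 -> T2
ordered: ✗ — uses contraction: r ×2
linear: ✗ — uses contraction: r ×2
affine: ✗ — uses contraction: r ×2
relevant: ✓ — none of r, q goes unused
unrestricted: ✓ — type-checks (T2 -> T2) and nothing is barred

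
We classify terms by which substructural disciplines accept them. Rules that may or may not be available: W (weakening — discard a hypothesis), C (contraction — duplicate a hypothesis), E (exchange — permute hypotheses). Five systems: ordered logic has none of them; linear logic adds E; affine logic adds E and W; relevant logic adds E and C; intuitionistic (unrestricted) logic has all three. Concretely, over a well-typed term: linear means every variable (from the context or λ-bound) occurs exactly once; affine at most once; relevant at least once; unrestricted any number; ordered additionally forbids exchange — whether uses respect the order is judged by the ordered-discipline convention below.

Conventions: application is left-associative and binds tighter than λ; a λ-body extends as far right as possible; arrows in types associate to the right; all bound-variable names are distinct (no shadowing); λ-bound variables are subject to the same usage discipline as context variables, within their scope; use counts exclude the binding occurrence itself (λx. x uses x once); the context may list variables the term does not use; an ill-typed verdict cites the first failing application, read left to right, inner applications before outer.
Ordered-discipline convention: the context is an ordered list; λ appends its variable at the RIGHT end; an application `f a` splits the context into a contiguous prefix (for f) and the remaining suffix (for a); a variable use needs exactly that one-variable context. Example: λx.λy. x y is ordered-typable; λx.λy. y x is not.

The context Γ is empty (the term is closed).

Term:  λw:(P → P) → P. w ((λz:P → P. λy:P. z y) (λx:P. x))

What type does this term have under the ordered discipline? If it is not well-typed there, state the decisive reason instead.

term : ((P → P) → P) → P
variable uses: w (bound) ×1, z (bound) ×1, y (bound) ×1, x (bound) ×1
left-to-right use order: w, z, y, x
typing: the term checks, with type ((P → P) → P) → P
all disciplines: ordered ✓ · linear ✓ · affine ✓ · relevant ✓ · unrestricted ✓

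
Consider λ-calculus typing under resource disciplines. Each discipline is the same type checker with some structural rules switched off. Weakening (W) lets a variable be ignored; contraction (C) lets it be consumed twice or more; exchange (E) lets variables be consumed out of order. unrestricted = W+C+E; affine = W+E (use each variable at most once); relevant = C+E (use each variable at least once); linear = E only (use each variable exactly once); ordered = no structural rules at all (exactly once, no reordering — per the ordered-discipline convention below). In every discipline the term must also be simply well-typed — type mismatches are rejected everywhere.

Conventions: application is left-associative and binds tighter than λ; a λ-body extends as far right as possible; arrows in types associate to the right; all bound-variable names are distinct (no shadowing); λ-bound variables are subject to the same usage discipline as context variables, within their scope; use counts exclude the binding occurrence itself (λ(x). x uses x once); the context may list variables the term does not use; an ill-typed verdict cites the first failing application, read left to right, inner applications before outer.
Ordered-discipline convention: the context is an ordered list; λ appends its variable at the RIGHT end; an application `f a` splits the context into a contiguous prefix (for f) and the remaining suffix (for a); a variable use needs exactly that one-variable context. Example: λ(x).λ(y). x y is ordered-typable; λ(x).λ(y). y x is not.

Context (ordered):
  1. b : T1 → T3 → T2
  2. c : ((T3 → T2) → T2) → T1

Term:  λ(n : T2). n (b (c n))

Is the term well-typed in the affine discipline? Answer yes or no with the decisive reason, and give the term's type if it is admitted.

no — the type mismatch rejects it
counts: b ×1, c ×1, n (bound) ×2
order of uses: n, b, c, n
typing: ill-typed: an application expects (T3 → T2) → T2 but receives T2
per-discipline verdicts: ordered ✗, linear ✗, affine ✗, relevant ✗, unrestricted ✗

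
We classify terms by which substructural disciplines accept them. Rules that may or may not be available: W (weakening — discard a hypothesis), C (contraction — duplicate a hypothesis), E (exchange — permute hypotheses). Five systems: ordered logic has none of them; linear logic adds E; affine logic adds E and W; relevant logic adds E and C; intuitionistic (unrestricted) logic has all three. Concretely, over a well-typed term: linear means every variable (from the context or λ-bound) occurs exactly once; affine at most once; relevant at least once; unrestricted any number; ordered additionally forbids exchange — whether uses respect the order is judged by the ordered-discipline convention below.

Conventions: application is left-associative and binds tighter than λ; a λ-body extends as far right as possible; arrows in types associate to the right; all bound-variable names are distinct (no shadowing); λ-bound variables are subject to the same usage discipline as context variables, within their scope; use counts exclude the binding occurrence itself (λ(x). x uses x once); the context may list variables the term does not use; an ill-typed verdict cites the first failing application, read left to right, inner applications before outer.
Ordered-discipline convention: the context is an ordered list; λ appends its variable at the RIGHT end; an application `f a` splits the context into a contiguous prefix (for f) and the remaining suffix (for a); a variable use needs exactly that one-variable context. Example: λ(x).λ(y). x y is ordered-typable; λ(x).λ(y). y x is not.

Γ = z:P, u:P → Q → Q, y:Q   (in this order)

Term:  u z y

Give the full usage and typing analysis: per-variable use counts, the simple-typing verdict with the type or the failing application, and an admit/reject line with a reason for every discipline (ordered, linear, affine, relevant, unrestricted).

use counts: z=1, u=1, y=1
left-to-right use order: u, z, y
typing: the term checks, with type Q
ordered: ✗, no ordered split (uses run u, z, y)
linear: ✓, each of z, u, y used exactly once
affine: ✓, at most one use each (z, u, y)
relevant: ✓, every one of z, u, y appears
unrestricted: ✓, simply typable at Q; W, C, E all held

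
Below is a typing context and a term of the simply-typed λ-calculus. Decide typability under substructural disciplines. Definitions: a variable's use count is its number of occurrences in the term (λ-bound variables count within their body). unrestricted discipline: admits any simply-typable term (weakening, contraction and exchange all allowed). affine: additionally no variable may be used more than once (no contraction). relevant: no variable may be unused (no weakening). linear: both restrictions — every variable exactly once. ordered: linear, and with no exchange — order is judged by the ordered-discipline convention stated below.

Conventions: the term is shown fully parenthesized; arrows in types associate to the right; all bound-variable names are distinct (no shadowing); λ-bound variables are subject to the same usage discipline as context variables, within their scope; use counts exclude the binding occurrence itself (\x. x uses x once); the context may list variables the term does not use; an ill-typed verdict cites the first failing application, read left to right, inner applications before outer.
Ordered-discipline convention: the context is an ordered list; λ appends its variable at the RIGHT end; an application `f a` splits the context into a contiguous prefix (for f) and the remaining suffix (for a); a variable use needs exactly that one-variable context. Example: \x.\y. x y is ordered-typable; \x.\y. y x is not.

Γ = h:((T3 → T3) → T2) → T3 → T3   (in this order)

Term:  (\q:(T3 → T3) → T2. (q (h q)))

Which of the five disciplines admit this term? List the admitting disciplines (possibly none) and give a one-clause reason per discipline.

admitted in: relevant, unrestricted
usage: h: 1; q [bound]: 2
order of uses: q, h, q
typing: ✓ — ((T3 → T3) → T2) → T2
ordered: ✗ — q ×2 used more than once (contraction)
linear: ✗ — q ×2 used more than once (contraction)
affine: ✗ — q ×2 used more than once (contraction)
relevant: ✓ — every one of h, q appears
unrestricted: ✓ — well-typed at ((T3 → T3) → T2) → T2; no restrictions here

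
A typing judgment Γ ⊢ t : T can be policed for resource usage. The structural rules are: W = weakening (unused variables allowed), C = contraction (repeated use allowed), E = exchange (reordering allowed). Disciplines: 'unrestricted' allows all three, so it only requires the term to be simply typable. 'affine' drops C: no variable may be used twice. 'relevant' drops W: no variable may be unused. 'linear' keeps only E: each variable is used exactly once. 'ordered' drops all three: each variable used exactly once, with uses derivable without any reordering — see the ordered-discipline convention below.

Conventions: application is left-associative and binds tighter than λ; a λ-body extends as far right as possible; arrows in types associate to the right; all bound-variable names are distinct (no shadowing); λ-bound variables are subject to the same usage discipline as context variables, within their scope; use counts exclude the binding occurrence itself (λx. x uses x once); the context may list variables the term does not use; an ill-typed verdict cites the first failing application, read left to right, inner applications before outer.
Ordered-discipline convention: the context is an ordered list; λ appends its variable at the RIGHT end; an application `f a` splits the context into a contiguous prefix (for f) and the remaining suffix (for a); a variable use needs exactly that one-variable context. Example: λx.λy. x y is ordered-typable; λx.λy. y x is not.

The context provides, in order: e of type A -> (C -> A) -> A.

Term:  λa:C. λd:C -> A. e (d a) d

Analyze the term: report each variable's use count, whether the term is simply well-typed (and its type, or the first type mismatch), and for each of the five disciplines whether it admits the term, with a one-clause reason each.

use counts: e: 1; a (λ-bound): 1; d (λ-bound): 2
uses in reading order: e, d, a, d
typing: ✓ — C -> (C -> A) -> A
ordered: ✗ — needs contraction — d ×2
linear: ✗ — needs contraction — d ×2
affine: ✗ — needs contraction — d ×2
relevant: ✓ — every one of e, a, d appears
unrestricted: ✓ — typability at C -> (C -> A) -> A is all that's needed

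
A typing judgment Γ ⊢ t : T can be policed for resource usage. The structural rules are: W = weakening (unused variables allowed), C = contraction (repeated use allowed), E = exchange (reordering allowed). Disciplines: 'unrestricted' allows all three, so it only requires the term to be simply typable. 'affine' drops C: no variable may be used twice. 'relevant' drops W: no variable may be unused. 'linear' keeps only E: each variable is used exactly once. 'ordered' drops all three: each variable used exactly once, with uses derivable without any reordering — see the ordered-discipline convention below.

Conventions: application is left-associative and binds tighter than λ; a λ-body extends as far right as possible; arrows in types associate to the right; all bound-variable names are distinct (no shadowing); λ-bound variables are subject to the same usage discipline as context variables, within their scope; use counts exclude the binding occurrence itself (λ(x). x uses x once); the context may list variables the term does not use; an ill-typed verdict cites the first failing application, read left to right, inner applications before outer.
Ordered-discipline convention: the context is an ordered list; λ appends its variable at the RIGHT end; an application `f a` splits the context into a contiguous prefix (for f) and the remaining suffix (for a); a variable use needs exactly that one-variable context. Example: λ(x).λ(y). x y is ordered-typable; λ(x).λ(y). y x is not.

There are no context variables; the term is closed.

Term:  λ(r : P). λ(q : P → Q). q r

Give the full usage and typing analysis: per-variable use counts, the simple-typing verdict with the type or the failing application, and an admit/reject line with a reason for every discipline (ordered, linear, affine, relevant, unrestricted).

variable uses: r (λ-bound): 1×, q (λ-bound): 1×
use order (left to right): q, r
typing: ✓ — P → (P → Q) → Q
ordered ✗ (needs exchange: uses follow q, r)
linear ✓ (single use per variable (r, q))
affine ✓ (no duplicate uses among r, q)
relevant ✓ (at least one use each (r, q))
unrestricted ✓ (type-checks (P → (P → Q) → Q) and nothing is barred)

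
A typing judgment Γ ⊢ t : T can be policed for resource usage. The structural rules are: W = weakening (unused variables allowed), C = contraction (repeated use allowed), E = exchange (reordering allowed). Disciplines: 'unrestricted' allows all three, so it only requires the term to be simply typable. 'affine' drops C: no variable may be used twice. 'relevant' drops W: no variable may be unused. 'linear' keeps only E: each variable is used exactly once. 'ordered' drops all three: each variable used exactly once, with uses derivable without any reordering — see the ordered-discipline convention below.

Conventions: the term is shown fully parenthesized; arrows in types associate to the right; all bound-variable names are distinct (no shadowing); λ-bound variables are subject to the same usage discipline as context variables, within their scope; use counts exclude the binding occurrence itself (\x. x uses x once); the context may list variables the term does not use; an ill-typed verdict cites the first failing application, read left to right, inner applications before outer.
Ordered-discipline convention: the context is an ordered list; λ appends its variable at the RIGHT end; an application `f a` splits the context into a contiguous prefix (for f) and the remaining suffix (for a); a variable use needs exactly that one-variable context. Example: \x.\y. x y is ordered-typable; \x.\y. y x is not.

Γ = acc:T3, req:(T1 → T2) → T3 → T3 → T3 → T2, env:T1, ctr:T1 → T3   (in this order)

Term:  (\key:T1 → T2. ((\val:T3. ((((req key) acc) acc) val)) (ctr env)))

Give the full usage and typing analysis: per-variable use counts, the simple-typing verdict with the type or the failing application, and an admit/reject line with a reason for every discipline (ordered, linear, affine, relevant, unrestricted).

variable uses: acc: 2, req: 1, env: 1, ctr: 1, key (bound): 1, val (bound): 1
left-to-right use order: req, key, acc, acc, val, ctr, env
typing: the term checks, with type (T1 → T2) → T2
ordered: ✗, uses contraction: acc ×2
linear: ✗, uses contraction: acc ×2
affine: ✗, uses contraction: acc ×2
relevant: ✓, acc, req, env, ctr, key, val: all used, weakening unneeded
unrestricted: ✓, simply typable at (T1 → T2) → T2; W, C, E all held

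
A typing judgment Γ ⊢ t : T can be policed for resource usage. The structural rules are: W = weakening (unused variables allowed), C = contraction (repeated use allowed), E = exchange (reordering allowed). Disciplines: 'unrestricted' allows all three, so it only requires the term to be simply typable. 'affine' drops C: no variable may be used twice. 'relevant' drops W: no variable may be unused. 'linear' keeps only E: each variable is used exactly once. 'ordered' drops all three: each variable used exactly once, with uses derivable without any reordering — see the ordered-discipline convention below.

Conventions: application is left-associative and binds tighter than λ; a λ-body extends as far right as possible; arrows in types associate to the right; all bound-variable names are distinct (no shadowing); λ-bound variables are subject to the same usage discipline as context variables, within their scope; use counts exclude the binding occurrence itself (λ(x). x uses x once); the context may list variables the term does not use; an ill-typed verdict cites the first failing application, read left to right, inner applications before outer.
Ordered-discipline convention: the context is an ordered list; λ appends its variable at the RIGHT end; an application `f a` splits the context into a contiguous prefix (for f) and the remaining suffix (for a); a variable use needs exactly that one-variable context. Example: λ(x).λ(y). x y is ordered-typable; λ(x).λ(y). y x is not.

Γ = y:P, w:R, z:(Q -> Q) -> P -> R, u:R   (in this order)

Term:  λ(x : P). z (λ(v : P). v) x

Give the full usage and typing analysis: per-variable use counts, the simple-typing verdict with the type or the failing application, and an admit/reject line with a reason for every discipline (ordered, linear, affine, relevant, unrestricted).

variable uses: y ×0, w ×0, z ×1, u ×0, x (bound) ×1, v (bound) ×1
left-to-right use order: z, v, x
typing: ill-typed: an application expects Q -> Q but receives P -> P
ordered ✗ (the type mismatch rejects it)
linear ✗ (not simply typable)
affine ✗ (fails simple typing)
relevant ✗ (a type mismatch blocks all five)
unrestricted ✗ (the type mismatch rejects it)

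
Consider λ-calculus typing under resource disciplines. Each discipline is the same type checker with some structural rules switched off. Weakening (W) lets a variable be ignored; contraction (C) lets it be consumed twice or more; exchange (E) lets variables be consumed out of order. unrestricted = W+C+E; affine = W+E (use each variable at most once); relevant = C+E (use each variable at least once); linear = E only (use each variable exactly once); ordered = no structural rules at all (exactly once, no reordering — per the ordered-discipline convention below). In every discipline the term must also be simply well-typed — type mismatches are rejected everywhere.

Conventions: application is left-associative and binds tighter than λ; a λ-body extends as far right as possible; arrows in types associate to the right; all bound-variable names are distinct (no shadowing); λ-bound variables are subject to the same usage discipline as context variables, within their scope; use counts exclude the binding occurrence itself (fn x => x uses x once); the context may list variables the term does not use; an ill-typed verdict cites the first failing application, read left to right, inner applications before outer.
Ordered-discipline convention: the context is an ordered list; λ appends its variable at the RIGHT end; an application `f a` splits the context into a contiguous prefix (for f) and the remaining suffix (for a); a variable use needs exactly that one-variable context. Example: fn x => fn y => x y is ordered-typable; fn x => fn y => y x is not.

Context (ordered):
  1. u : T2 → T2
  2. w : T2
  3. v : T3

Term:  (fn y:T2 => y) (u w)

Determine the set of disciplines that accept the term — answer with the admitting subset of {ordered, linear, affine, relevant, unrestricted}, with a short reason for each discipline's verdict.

admitted by: affine, unrestricted
counts: u ×1, w ×1, v ×0, y (bound) ×1
order of uses: y, u, w
typing: well-typed — term : T2
ordered ✗ (unused: v — weakening required)
linear ✗ (unused: v — weakening required)
affine ✓ (at most one use each (u, w, v, y))
relevant ✗ (unused: v — weakening required)
unrestricted ✓ (type-checks (T2) and nothing is barred)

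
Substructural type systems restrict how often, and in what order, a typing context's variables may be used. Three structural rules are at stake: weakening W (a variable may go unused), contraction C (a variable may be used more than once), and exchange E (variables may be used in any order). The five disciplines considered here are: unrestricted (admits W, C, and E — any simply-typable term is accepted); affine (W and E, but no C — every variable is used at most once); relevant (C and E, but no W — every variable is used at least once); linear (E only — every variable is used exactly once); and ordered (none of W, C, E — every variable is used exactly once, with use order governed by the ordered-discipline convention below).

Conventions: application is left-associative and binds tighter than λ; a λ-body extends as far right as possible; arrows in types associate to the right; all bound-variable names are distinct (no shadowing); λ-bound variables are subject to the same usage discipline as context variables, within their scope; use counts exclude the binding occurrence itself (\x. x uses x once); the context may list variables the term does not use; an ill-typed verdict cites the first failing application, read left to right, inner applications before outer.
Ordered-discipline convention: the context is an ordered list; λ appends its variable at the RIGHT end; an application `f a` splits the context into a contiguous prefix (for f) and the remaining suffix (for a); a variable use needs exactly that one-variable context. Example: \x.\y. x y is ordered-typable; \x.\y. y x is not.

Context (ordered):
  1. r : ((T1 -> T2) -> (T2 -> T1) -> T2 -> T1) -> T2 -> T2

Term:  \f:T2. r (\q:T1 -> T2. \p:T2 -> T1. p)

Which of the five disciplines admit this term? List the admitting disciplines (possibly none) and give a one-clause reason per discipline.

admitting disciplines: affine, unrestricted
variable uses: r: 1; f (bound): 0; q (bound): 0; p (bound): 1
left-to-right use order: r, p
typing: well-typed — term : T2 -> T2 -> T2
ordered: ✗ — needs weakening: f, q unused
linear: ✗ — needs weakening: f, q unused
affine: ✓ — no duplicate uses among r, f, q, p
relevant: ✗ — needs weakening: f, q unused
unrestricted: ✓ — typability at T2 -> T2 -> T2 is all that's needed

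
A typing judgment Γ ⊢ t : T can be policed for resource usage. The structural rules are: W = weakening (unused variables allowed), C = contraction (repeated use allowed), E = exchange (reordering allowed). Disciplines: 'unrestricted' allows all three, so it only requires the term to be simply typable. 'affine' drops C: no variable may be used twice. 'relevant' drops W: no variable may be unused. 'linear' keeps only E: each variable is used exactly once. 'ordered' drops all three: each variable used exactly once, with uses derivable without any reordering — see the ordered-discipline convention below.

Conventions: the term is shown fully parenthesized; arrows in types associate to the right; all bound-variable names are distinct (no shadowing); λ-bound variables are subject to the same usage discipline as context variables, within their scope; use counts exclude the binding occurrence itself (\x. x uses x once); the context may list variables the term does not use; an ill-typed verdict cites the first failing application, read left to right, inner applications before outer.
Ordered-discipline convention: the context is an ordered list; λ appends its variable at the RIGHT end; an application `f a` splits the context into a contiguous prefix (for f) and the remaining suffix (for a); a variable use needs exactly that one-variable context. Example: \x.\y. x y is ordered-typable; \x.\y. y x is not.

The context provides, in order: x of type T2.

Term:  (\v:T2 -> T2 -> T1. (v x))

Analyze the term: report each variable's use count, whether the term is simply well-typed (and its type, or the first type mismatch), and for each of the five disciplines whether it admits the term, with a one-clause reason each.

usage: x=1, v (bound)=1
use order (left to right): v, x
typing: ✓ — (T2 -> T2 -> T1) -> T2 -> T1
ordered ✗ (use order v, x needs exchange)
linear ✓ (each of x, v used exactly once)
affine ✓ (x, v: no repeats, contraction unneeded)
relevant ✓ (none of x, v goes unused)
unrestricted ✓ (type-checks ((T2 -> T2 -> T1) -> T2 -> T1) and nothing is barred)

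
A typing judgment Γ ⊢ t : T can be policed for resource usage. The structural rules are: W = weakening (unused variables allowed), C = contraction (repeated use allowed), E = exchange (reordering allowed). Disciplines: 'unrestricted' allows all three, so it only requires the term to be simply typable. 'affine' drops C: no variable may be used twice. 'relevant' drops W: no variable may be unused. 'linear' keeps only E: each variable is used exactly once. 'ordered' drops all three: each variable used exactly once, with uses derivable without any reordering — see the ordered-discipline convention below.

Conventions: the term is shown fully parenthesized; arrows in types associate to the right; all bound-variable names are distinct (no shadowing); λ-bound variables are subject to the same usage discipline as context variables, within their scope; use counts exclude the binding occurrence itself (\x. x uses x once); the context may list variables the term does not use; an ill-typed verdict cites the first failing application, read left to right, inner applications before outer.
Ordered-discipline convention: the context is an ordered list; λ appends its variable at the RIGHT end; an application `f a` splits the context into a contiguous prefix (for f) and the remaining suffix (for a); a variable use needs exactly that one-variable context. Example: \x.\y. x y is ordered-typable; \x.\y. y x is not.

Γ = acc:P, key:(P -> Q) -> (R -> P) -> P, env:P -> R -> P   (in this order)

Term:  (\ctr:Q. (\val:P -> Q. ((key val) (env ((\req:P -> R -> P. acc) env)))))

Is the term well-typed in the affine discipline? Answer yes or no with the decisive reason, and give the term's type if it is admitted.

no — needs contraction — env ×2
use counts: acc: 1×, key: 1×, env: 2×, ctr (bound): 0×, val (bound): 1×, req (bound): 0×
order of uses: key, val, env, acc, env
typing: well-typed — term : Q -> (P -> Q) -> P
per-discipline verdicts: ordered ✗; linear ✗; affine ✗; relevant ✗; unrestricted ✓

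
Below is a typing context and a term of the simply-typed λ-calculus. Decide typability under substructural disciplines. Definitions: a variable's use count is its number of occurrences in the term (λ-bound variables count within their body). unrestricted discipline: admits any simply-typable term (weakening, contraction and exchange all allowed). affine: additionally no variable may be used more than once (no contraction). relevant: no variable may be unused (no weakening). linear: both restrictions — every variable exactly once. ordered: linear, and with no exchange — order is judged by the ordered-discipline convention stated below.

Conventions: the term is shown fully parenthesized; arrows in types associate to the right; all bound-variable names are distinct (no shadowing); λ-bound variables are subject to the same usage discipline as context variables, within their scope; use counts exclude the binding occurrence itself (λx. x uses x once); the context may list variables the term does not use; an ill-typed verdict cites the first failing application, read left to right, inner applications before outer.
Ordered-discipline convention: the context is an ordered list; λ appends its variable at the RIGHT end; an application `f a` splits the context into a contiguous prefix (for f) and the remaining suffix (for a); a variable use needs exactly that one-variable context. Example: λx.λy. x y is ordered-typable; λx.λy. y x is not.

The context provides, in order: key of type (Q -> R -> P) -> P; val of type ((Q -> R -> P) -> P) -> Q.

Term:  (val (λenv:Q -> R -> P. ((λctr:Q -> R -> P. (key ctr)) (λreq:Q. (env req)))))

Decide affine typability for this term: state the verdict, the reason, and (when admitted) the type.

yes — key, val, env, ctr, req: no repeats, contraction unneeded; term : Q
usage: key: 1×; val: 1×; env (λ-bound): 1×; ctr (λ-bound): 1×; req (λ-bound): 1×
order of uses: val, key, ctr, env, req
typing: ✓ — Q
summary: ordered ✗ | linear ✓ | affine ✓ | relevant ✓ | unrestricted ✓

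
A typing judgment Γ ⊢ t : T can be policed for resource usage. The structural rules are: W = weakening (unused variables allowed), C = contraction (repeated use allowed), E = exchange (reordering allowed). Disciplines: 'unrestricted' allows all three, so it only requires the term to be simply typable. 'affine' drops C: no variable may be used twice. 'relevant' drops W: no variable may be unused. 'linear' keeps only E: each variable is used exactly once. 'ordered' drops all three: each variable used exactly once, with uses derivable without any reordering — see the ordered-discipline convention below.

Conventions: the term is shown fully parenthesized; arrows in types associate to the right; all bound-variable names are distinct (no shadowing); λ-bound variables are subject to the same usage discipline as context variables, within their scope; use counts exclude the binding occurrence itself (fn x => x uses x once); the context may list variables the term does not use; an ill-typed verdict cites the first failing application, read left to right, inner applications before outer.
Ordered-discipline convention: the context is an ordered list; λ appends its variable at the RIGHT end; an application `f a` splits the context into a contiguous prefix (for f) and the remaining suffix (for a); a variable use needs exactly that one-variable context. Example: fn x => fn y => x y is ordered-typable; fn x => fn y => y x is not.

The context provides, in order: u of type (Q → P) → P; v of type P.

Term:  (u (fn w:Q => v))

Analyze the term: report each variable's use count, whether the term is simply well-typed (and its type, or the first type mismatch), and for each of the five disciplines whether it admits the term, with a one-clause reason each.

use counts: u: 1, v: 1, w (bound): 0
left-to-right use order: u, v
typing: well-typed — term : P
ordered: ✗, w never used (weakening)
linear: ✗, w never used (weakening)
affine: ✓, at most one use each (u, v, w)
relevant: ✗, w never used (weakening)
unrestricted: ✓, well-typed at P; no restrictions here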